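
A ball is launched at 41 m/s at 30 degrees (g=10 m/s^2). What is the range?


Given: v0 = 41 m/s, theta = 30 deg, g = 10 m/s^2
sin(2*30) = sin(60) = sqrt(3)/2
Using R = v0^2 * sin(2*theta) / g
R = 41^2 * (sqrt(3)/2) / 10
R = 1681 * sqrt(3) / 20
R = 1681/20*sqrt(3) m

1681/20*sqrt(3) m


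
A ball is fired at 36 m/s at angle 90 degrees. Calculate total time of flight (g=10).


Given: v0 = 36 m/s, theta = 90 deg, g = 10 m/s^2
sin(90) = 1
Using T = 2*v0*sin(theta) / g
T = 2*36*1 / 10
T = 72 / 10
T = 36/5 s

36/5 s


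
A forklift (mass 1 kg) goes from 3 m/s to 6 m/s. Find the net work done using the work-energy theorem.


Given: m = 1 kg, v0 = 3 m/s, v = 6 m/s
Using W = (1/2)*m*(v^2 - v0^2)
v^2 = 6^2 = 36
v0^2 = 3^2 = 9
v^2 - v0^2 = 36 - 9 = 27
W = (1/2)*1*27 = 27/2 J

27/2 J


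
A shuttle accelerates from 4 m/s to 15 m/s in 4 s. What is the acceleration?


Given: initial velocity v0 = 4 m/s, final velocity v = 15 m/s, time t = 4 s
Using a = (v - v0) / t
a = (15 - 4) / 4
a = 11 / 4
a = 11/4 m/s^2

11/4 m/s^2


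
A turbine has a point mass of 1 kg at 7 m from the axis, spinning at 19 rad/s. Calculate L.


Given: m = 1 kg, r = 7 m, omega = 19 rad/s
For a point mass: I = m*r^2
I = 1*7^2 = 1*49 = 49
L = I*omega = 49*19
L = 931 kg*m^2/s

931 kg*m^2/s


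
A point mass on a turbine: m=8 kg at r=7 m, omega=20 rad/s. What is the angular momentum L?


Given: m = 8 kg, r = 7 m, omega = 20 rad/s
For a point mass: I = m*r^2
I = 8*7^2 = 8*49 = 392
L = I*omega = 392*20
L = 7840 kg*m^2/s

7840 kg*m^2/s


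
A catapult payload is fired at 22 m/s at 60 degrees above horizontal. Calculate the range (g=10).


Given: v0 = 22 m/s, theta = 60 deg, g = 10 m/s^2
sin(2*60) = sin(120) = sqrt(3)/2
Using R = v0^2 * sin(2*theta) / g
R = 22^2 * (sqrt(3)/2) / 10
R = 484 * sqrt(3) / 20
R = 121/5*sqrt(3) m

121/5*sqrt(3) m


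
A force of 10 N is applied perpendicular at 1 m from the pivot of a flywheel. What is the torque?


Given: F = 10 N, r = 1 m, angle = 90 deg (perpendicular)
Using tau = F * r * sin(90)
sin(90) = 1
tau = 10 * 1 * 1
tau = 10 Nm

10 Nm


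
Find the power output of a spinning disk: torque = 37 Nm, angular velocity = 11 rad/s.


Given: tau = 37 Nm, omega = 11 rad/s
Using P = tau * omega
P = 37 * 11
P = 407 W

407 W


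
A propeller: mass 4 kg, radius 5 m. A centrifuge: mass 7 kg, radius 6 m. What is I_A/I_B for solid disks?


Given: M1=4 kg, R1=5 m, M2=7 kg, R2=6 m
For a disk: I = (1/2)*M*R^2, so I_A/I_B = (M1*R1^2)/(M2*R2^2)
M1*R1^2 = 4*25 = 100
M2*R2^2 = 7*36 = 252
I_A/I_B = 100/252 = 25/63

25/63


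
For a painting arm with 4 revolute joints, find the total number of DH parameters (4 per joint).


Given: 4 joints, 4 DH parameters per joint (d, theta, a, alpha)
Total DH parameters = number_of_joints * 4
Total = 4 * 4
Total = 16

16


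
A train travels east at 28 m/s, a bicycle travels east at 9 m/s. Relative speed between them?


Given: v_A = 28 m/s east, v_B = 9 m/s east
Both move in the same direction; relative speed = |v_A - v_B|
|28 - 9| = |19|
= 19 m/s

19 m/s


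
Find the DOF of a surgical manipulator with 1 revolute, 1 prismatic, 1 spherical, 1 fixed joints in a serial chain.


Given: serial robot with 1 revolute, 1 prismatic, 1 spherical, 1 fixed joints
DOF contribution per joint type: revolute=1, prismatic=1, spherical=3, fixed=0
DOF = 1*1 + 1*1 + 1*3 + 1*0
DOF = 5

5


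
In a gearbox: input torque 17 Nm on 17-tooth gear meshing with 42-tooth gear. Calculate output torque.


Given: N1 = 17, N2 = 42, T1 = 17 Nm
Using T2/T1 = N2/N1
T2 = T1 * N2 / N1
T2 = 17 * 42 / 17
T2 = 714 / 17
T2 = 42 Nm

42 Nm


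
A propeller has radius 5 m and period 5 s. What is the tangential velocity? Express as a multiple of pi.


Given: radius r = 5 m, period T = 5 s
Using v = 2*pi*r / T
v = 2*pi*5 / 5
v = 10*pi / 5
v = 2*pi m/s

2*pi m/s


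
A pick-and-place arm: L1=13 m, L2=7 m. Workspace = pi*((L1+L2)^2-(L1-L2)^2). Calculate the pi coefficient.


Given: L1 = 13, L2 = 7
(L1+L2)^2 = (20)^2 = 400
(L1-L2)^2 = (6)^2 = 36
Difference = 400 - 36 = 364
This equals 4*L1*L2 = 4*13*7 = 364
Workspace area = 364*pi

364


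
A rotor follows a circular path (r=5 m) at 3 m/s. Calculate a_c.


Given: v = 3 m/s, r = 5 m
Using a_c = v^2 / r
a_c = 3^2 / 5
a_c = 9 / 5
a_c = 9/5 m/s^2

9/5 m/s^2


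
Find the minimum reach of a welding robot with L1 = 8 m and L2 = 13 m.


Given: L1 = 8 m, L2 = 13 m
For a 2-link planar arm, min reach = |L1 - L2| (second link folded back)
Min reach = |8 - 13|
Min reach = 5 m

5 m


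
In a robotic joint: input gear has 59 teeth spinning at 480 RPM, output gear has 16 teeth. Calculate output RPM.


Given: N1 = 59 teeth, w1 = 480 RPM, N2 = 16 teeth
Using N1*w1 = N2*w2
w2 = N1*w1 / N2
w2 = 59*480 / 16
w2 = 28320 / 16
w2 = 1770 RPM

1770 RPM


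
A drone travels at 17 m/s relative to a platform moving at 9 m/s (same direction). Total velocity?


Given: object velocity = 17 m/s, platform velocity = 9 m/s (same direction)
Using classical velocity addition: v_total = v_object + v_platform
v_total = 17 + 9
v_total = 26 m/s

26 m/s


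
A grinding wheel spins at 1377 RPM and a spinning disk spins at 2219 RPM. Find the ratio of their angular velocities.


Given: RPM_A = 1377, RPM_B = 2219
omega = 2*pi*RPM/60, so omega_A/omega_B = RPM_A / RPM_B
omega_A/omega_B = 1377 / 2219
omega_A/omega_B = 1377/2219

1377/2219


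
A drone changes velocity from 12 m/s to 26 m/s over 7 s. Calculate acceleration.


Given: initial velocity v0 = 12 m/s, final velocity v = 26 m/s, time t = 7 s
Using a = (v - v0) / t
a = (26 - 12) / 7
a = 14 / 7
a = 2 m/s^2

2 m/s^2


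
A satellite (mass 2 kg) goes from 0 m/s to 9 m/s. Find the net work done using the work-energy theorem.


Given: m = 2 kg, v0 = 0 m/s, v = 9 m/s
Using W = (1/2)*m*(v^2 - v0^2)
v^2 = 9^2 = 81
v0^2 = 0^2 = 0
v^2 - v0^2 = 81 - 0 = 81
W = (1/2)*2*81 = 81 J

81 J


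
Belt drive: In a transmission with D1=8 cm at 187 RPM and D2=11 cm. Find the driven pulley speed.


Given: D1 = 8 cm, w1 = 187 RPM, D2 = 11 cm
Using D1*w1 = D2*w2
w2 = D1*w1 / D2
w2 = 8*187 / 11
w2 = 1496 / 11
w2 = 136 RPM

136 RPM


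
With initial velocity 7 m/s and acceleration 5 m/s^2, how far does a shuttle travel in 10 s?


Given: v0 = 7 m/s, a = 5 m/s^2, t = 10 s
Using s = v0*t + (1/2)*a*t^2
s = 7*10 + (1/2)*5*10^2
s = 70 + (1/2)*500
s = 70 + 250
s = 320

320 m


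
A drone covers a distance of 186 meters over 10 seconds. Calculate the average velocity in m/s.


Given: distance d = 186 m, time t = 10 s
Using v = d / t
v = 186 / 10
v = 93/5 m/s

93/5 m/s


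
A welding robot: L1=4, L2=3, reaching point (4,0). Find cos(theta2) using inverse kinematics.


Given: L1 = 4, L2 = 3, target (x, y) = (4, 0)
Using cos(theta2) = (x^2 + y^2 - L1^2 - L2^2) / (2*L1*L2)
x^2 + y^2 = 4^2 + 0 = 16
L1^2 + L2^2 = 16 + 9 = 25
Numerator = 16 - 25 = -9
Denominator = 2*4*3 = 24
cos(theta2) = -9/24 = -3/8

-3/8


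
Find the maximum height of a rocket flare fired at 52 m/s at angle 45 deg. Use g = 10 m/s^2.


Given: v0 = 52 m/s, theta = 45 deg, g = 10 m/s^2
sin^2(45) = 1/2
Using H = v0^2 * sin^2(theta) / (2*g)
H = 52^2 * 1/2 / (2*10)
H = 2704 * 1/2 / 20
H = 1352 / 20
H = 338/5 m

338/5 m


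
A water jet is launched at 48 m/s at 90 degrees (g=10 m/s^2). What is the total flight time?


Given: v0 = 48 m/s, theta = 90 deg, g = 10 m/s^2
sin(90) = 1
Using T = 2*v0*sin(theta) / g
T = 2*48*1 / 10
T = 96 / 10
T = 48/5 s

48/5 s


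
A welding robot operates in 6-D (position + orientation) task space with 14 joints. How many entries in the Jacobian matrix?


Given: task space dimension = 6, joints = 14
Jacobian is a 6 x 14 matrix
Total entries = rows * columns
Total = 6 * 14
Total = 84

84


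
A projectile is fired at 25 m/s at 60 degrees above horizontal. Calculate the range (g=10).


Given: v0 = 25 m/s, theta = 60 deg, g = 10 m/s^2
sin(2*60) = sin(120) = sqrt(3)/2
Using R = v0^2 * sin(2*theta) / g
R = 25^2 * (sqrt(3)/2) / 10
R = 625 * sqrt(3) / 20
R = 125/4*sqrt(3) m

125/4*sqrt(3) m


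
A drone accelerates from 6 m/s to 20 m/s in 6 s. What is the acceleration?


Given: initial velocity v0 = 6 m/s, final velocity v = 20 m/s, time t = 6 s
Using a = (v - v0) / t
a = (20 - 6) / 6
a = 14 / 6
a = 7/3 m/s^2

7/3 m/s^2


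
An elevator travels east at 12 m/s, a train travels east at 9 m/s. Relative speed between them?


Given: v_A = 12 m/s east, v_B = 9 m/s east
Both move in the same direction; relative speed = |v_A - v_B|
|12 - 9| = |3|
= 3 m/s

3 m/s


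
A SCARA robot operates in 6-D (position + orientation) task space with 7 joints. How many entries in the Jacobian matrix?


Given: task space dimension = 6, joints = 7
Jacobian is a 6 x 7 matrix
Total entries = rows * columns
Total = 6 * 7
Total = 42

42


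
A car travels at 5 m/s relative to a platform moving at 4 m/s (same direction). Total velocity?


Given: object velocity = 5 m/s, platform velocity = 4 m/s (same direction)
Using classical velocity addition: v_total = v_object + v_platform
v_total = 5 + 4
v_total = 9 m/s

9 m/s


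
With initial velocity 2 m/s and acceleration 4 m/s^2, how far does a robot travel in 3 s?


Given: v0 = 2 m/s, a = 4 m/s^2, t = 3 s
Using s = v0*t + (1/2)*a*t^2
s = 2*3 + (1/2)*4*3^2
s = 6 + (1/2)*36
s = 6 + 18
s = 24

24 m


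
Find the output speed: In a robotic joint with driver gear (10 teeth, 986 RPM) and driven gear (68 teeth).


Given: N1 = 10 teeth, w1 = 986 RPM, N2 = 68 teeth
Using N1*w1 = N2*w2
w2 = N1*w1 / N2
w2 = 10*986 / 68
w2 = 9860 / 68
w2 = 145 RPM

145 RPM


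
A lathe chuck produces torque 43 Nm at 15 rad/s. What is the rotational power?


Given: tau = 43 Nm, omega = 15 rad/s
Using P = tau * omega
P = 43 * 15
P = 645 W

645 W


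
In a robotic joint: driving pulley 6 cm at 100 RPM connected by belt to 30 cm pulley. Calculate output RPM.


Given: D1 = 6 cm, w1 = 100 RPM, D2 = 30 cm
Using D1*w1 = D2*w2
w2 = D1*w1 / D2
w2 = 6*100 / 30
w2 = 600 / 30
w2 = 20 RPM

20 RPM


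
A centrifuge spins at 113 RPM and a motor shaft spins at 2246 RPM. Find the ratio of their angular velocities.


Given: RPM_A = 113, RPM_B = 2246
omega = 2*pi*RPM/60, so omega_A/omega_B = RPM_A / RPM_B
omega_A/omega_B = 113 / 2246
omega_A/omega_B = 113/2246

113/2246


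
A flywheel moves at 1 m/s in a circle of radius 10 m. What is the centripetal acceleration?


Given: v = 1 m/s, r = 10 m
Using a_c = v^2 / r
a_c = 1^2 / 10
a_c = 1 / 10
a_c = 1/10 m/s^2

1/10 m/s^2


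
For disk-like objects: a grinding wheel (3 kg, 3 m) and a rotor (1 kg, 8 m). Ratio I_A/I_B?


Given: M1=3 kg, R1=3 m, M2=1 kg, R2=8 m
For a disk: I = (1/2)*M*R^2, so I_A/I_B = (M1*R1^2)/(M2*R2^2)
M1*R1^2 = 3*9 = 27
M2*R2^2 = 1*64 = 64
I_A/I_B = 27/64 = 27/64

27/64


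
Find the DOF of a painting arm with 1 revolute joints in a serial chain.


Given: serial robot with 1 revolute joints
DOF contribution per joint type: revolute=1, prismatic=1, spherical=3, fixed=0
DOF = 1*1
DOF = 1

1


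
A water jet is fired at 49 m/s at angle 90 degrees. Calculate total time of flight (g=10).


Given: v0 = 49 m/s, theta = 90 deg, g = 10 m/s^2
sin(90) = 1
Using T = 2*v0*sin(theta) / g
T = 2*49*1 / 10
T = 98 / 10
T = 49/5 s

49/5 s


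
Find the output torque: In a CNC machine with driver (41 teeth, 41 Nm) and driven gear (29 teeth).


Given: N1 = 41, N2 = 29, T1 = 41 Nm
Using T2/T1 = N2/N1
T2 = T1 * N2 / N1
T2 = 41 * 29 / 41
T2 = 1189 / 41
T2 = 29 Nm

29 Nm


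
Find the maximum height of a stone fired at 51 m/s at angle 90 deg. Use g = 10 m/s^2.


Given: v0 = 51 m/s, theta = 90 deg, g = 10 m/s^2
sin^2(90) = 1
Using H = v0^2 * sin^2(theta) / (2*g)
H = 51^2 * 1 / (2*10)
H = 2601 * 1 / 20
H = 2601 / 20
H = 2601/20 m

2601/20 m


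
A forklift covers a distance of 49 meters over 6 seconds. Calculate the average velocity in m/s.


Given: distance d = 49 m, time t = 6 s
Using v = d / t
v = 49 / 6
v = 49/6 m/s

49/6 m/s


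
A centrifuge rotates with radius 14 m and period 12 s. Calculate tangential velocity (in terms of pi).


Given: radius r = 14 m, period T = 12 s
Using v = 2*pi*r / T
v = 2*pi*14 / 12
v = 28*pi / 12
v = 7/3*pi m/s

7/3*pi m/s


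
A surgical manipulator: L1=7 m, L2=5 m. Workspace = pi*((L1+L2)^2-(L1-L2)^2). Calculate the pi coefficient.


Given: L1 = 7, L2 = 5
(L1+L2)^2 = (12)^2 = 144
(L1-L2)^2 = (2)^2 = 4
Difference = 144 - 4 = 140
This equals 4*L1*L2 = 4*7*5 = 140
Workspace area = 140*pi

140


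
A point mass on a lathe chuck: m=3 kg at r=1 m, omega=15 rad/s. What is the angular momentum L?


Given: m = 3 kg, r = 1 m, omega = 15 rad/s
For a point mass: I = m*r^2
I = 3*1^2 = 3*1 = 3
L = I*omega = 3*15
L = 45 kg*m^2/s

45 kg*m^2/s


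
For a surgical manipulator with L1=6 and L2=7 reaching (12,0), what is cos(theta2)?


Given: L1 = 6, L2 = 7, target (x, y) = (12, 0)
Using cos(theta2) = (x^2 + y^2 - L1^2 - L2^2) / (2*L1*L2)
x^2 + y^2 = 12^2 + 0 = 144
L1^2 + L2^2 = 36 + 49 = 85
Numerator = 144 - 85 = 59
Denominator = 2*6*7 = 84
cos(theta2) = 59/84 = 59/84

59/84


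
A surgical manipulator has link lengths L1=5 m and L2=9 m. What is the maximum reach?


Given: L1 = 5 m, L2 = 9 m
For a 2-link planar arm, max reach = L1 + L2 (fully extended)
Max reach = 5 + 9
Max reach = 14 m

14 m


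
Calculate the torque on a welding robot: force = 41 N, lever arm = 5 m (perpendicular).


Given: F = 41 N, r = 5 m, angle = 90 deg (perpendicular)
Using tau = F * r * sin(90)
sin(90) = 1
tau = 41 * 5 * 1
tau = 205 Nm

205 Nm


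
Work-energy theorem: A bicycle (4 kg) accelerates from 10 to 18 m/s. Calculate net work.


Given: m = 4 kg, v0 = 10 m/s, v = 18 m/s
Using W = (1/2)*m*(v^2 - v0^2)
v^2 = 18^2 = 324
v0^2 = 10^2 = 100
v^2 - v0^2 = 324 - 100 = 224
W = (1/2)*4*224 = 448 J

448 J


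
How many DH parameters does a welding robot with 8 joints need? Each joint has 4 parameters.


Given: 8 joints, 4 DH parameters per joint (d, theta, a, alpha)
Total DH parameters = number_of_joints * 4
Total = 8 * 4
Total = 32

32


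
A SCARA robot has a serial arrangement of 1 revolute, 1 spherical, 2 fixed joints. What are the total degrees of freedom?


Given: serial robot with 1 revolute, 1 spherical, 2 fixed joints
DOF contribution per joint type: revolute=1, prismatic=1, spherical=3, fixed=0
DOF = 1*1 + 1*3 + 2*0
DOF = 4

4


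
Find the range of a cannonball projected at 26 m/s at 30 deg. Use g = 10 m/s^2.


Given: v0 = 26 m/s, theta = 30 deg, g = 10 m/s^2
sin(2*30) = sin(60) = sqrt(3)/2
Using R = v0^2 * sin(2*theta) / g
R = 26^2 * (sqrt(3)/2) / 10
R = 676 * sqrt(3) / 20
R = 169/5*sqrt(3) m

169/5*sqrt(3) m


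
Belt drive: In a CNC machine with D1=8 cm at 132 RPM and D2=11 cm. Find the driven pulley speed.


Given: D1 = 8 cm, w1 = 132 RPM, D2 = 11 cm
Using D1*w1 = D2*w2
w2 = D1*w1 / D2
w2 = 8*132 / 11
w2 = 1056 / 11
w2 = 96 RPM

96 RPM


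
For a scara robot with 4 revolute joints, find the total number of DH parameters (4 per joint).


Given: 4 joints, 4 DH parameters per joint (d, theta, a, alpha)
Total DH parameters = number_of_joints * 4
Total = 4 * 4
Total = 16

16


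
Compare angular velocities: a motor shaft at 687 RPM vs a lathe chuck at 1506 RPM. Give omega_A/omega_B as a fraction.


Given: RPM_A = 687, RPM_B = 1506
omega = 2*pi*RPM/60, so omega_A/omega_B = RPM_A / RPM_B
omega_A/omega_B = 687 / 1506
omega_A/omega_B = 229/502

229/502


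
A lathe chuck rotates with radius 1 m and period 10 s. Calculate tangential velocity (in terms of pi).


Given: radius r = 1 m, period T = 10 s
Using v = 2*pi*r / T
v = 2*pi*1 / 10
v = 2*pi / 10
v = 1/5*pi m/s

1/5*pi m/s


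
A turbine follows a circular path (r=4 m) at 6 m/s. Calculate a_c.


Given: v = 6 m/s, r = 4 m
Using a_c = v^2 / r
a_c = 6^2 / 4
a_c = 36 / 4
a_c = 9 m/s^2

9 m/s^2


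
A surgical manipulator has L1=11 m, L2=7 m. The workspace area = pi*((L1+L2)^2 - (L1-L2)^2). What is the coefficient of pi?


Given: L1 = 11, L2 = 7
(L1+L2)^2 = (18)^2 = 324
(L1-L2)^2 = (4)^2 = 16
Difference = 324 - 16 = 308
This equals 4*L1*L2 = 4*11*7 = 308
Workspace area = 308*pi

308


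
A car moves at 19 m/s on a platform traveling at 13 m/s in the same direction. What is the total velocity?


Given: object velocity = 19 m/s, platform velocity = 13 m/s (same direction)
Using classical velocity addition: v_total = v_object + v_platform
v_total = 19 + 13
v_total = 32 m/s

32 m/s


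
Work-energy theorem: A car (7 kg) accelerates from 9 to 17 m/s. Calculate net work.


Given: m = 7 kg, v0 = 9 m/s, v = 17 m/s
Using W = (1/2)*m*(v^2 - v0^2)
v^2 = 17^2 = 289
v0^2 = 9^2 = 81
v^2 - v0^2 = 289 - 81 = 208
W = (1/2)*7*208 = 728 J

728 J


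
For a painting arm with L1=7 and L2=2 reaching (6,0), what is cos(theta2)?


Given: L1 = 7, L2 = 2, target (x, y) = (6, 0)
Using cos(theta2) = (x^2 + y^2 - L1^2 - L2^2) / (2*L1*L2)
x^2 + y^2 = 6^2 + 0 = 36
L1^2 + L2^2 = 49 + 4 = 53
Numerator = 36 - 53 = -17
Denominator = 2*7*2 = 28
cos(theta2) = -17/28 = -17/28

-17/28


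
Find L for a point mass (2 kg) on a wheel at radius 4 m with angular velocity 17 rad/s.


Given: m = 2 kg, r = 4 m, omega = 17 rad/s
For a point mass: I = m*r^2
I = 2*4^2 = 2*16 = 32
L = I*omega = 32*17
L = 544 kg*m^2/s

544 kg*m^2/s


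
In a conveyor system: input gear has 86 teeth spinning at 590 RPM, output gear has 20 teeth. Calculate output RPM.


Given: N1 = 86 teeth, w1 = 590 RPM, N2 = 20 teeth
Using N1*w1 = N2*w2
w2 = N1*w1 / N2
w2 = 86*590 / 20
w2 = 50740 / 20
w2 = 2537 RPM

2537 RPM


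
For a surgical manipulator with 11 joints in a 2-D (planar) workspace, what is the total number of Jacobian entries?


Given: task space dimension = 2, joints = 11
Jacobian is a 2 x 11 matrix
Total entries = rows * columns
Total = 2 * 11
Total = 22

22


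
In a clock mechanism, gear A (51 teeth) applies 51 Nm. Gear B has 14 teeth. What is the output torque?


Given: N1 = 51, N2 = 14, T1 = 51 Nm
Using T2/T1 = N2/N1
T2 = T1 * N2 / N1
T2 = 51 * 14 / 51
T2 = 714 / 51
T2 = 14 Nm

14 Nm


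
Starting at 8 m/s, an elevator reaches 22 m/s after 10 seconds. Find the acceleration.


Given: initial velocity v0 = 8 m/s, final velocity v = 22 m/s, time t = 10 s
Using a = (v - v0) / t
a = (22 - 8) / 10
a = 14 / 10
a = 7/5 m/s^2

7/5 m/s^2


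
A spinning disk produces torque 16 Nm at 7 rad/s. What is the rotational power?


Given: tau = 16 Nm, omega = 7 rad/s
Using P = tau * omega
P = 16 * 7
P = 112 W

112 W


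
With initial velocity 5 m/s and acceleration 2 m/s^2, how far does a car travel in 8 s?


Given: v0 = 5 m/s, a = 2 m/s^2, t = 8 s
Using s = v0*t + (1/2)*a*t^2
s = 5*8 + (1/2)*2*8^2
s = 40 + (1/2)*128
s = 40 + 64
s = 104

104 m


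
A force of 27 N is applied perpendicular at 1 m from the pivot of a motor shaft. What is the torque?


Given: F = 27 N, r = 1 m, angle = 90 deg (perpendicular)
Using tau = F * r * sin(90)
sin(90) = 1
tau = 27 * 1 * 1
tau = 27 Nm

27 Nm


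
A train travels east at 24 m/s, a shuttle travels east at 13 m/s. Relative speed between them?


Given: v_A = 24 m/s east, v_B = 13 m/s east
Both move in the same direction; relative speed = |v_A - v_B|
|24 - 13| = |11|
= 11 m/s

11 m/s


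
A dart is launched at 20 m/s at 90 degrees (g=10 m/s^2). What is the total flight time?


Given: v0 = 20 m/s, theta = 90 deg, g = 10 m/s^2
sin(90) = 1
Using T = 2*v0*sin(theta) / g
T = 2*20*1 / 10
T = 40 / 10
T = 4 s

4 s


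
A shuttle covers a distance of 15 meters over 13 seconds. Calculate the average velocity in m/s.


Given: distance d = 15 m, time t = 13 s
Using v = d / t
v = 15 / 13
v = 15/13 m/s

15/13 m/s


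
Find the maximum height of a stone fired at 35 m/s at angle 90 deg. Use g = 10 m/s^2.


Given: v0 = 35 m/s, theta = 90 deg, g = 10 m/s^2
sin^2(90) = 1
Using H = v0^2 * sin^2(theta) / (2*g)
H = 35^2 * 1 / (2*10)
H = 1225 * 1 / 20
H = 1225 / 20
H = 245/4 m

245/4 m


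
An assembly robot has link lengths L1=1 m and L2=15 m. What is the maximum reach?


Given: L1 = 1 m, L2 = 15 m
For a 2-link planar arm, max reach = L1 + L2 (fully extended)
Max reach = 1 + 15
Max reach = 16 m

16 m


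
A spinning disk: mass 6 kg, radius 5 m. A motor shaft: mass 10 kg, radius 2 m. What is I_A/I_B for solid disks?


Given: M1=6 kg, R1=5 m, M2=10 kg, R2=2 m
For a disk: I = (1/2)*M*R^2, so I_A/I_B = (M1*R1^2)/(M2*R2^2)
M1*R1^2 = 6*25 = 150
M2*R2^2 = 10*4 = 40
I_A/I_B = 150/40 = 15/4

15/4


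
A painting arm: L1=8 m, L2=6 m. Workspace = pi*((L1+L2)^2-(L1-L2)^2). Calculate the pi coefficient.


Given: L1 = 8, L2 = 6
(L1+L2)^2 = (14)^2 = 196
(L1-L2)^2 = (2)^2 = 4
Difference = 196 - 4 = 192
This equals 4*L1*L2 = 4*8*6 = 192
Workspace area = 192*pi

192


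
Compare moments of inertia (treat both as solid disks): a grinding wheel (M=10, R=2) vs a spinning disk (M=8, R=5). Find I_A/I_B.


Given: M1=10 kg, R1=2 m, M2=8 kg, R2=5 m
For a disk: I = (1/2)*M*R^2, so I_A/I_B = (M1*R1^2)/(M2*R2^2)
M1*R1^2 = 10*4 = 40
M2*R2^2 = 8*25 = 200
I_A/I_B = 40/200 = 1/5

1/5


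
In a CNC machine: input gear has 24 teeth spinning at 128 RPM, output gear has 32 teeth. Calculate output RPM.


Given: N1 = 24 teeth, w1 = 128 RPM, N2 = 32 teeth
Using N1*w1 = N2*w2
w2 = N1*w1 / N2
w2 = 24*128 / 32
w2 = 3072 / 32
w2 = 96 RPM

96 RPM


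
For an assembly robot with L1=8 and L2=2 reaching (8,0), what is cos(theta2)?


Given: L1 = 8, L2 = 2, target (x, y) = (8, 0)
Using cos(theta2) = (x^2 + y^2 - L1^2 - L2^2) / (2*L1*L2)
x^2 + y^2 = 8^2 + 0 = 64
L1^2 + L2^2 = 64 + 4 = 68
Numerator = 64 - 68 = -4
Denominator = 2*8*2 = 32
cos(theta2) = -4/32 = -1/8

-1/8


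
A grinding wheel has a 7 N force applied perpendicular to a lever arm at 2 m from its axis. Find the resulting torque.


Given: F = 7 N, r = 2 m, angle = 90 deg (perpendicular)
Using tau = F * r * sin(90)
sin(90) = 1
tau = 7 * 2 * 1
tau = 14 Nm

14 Nm


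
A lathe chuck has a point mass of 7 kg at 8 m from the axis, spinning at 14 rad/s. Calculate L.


Given: m = 7 kg, r = 8 m, omega = 14 rad/s
For a point mass: I = m*r^2
I = 7*8^2 = 7*64 = 448
L = I*omega = 448*14
L = 6272 kg*m^2/s

6272 kg*m^2/s


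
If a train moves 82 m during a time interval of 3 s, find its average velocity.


Given: distance d = 82 m, time t = 3 s
Using v = d / t
v = 82 / 3
v = 82/3 m/s

82/3 m/s


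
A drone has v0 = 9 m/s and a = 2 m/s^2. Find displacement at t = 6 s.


Given: v0 = 9 m/s, a = 2 m/s^2, t = 6 s
Using s = v0*t + (1/2)*a*t^2
s = 9*6 + (1/2)*2*6^2
s = 54 + (1/2)*72
s = 54 + 36
s = 90

90 m


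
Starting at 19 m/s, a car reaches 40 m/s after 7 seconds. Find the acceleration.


Given: initial velocity v0 = 19 m/s, final velocity v = 40 m/s, time t = 7 s
Using a = (v - v0) / t
a = (40 - 19) / 7
a = 21 / 7
a = 3 m/s^2

3 m/s^2


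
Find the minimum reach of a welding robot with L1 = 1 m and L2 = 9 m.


Given: L1 = 1 m, L2 = 9 m
For a 2-link planar arm, min reach = |L1 - L2| (second link folded back)
Min reach = |1 - 9|
Min reach = 8 m

8 m


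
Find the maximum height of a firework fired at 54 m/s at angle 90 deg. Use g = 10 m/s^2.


Given: v0 = 54 m/s, theta = 90 deg, g = 10 m/s^2
sin^2(90) = 1
Using H = v0^2 * sin^2(theta) / (2*g)
H = 54^2 * 1 / (2*10)
H = 2916 * 1 / 20
H = 2916 / 20
H = 729/5 m

729/5 m


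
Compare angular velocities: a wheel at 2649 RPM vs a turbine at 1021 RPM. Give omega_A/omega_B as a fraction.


Given: RPM_A = 2649, RPM_B = 1021
omega = 2*pi*RPM/60, so omega_A/omega_B = RPM_A / RPM_B
omega_A/omega_B = 2649 / 1021
omega_A/omega_B = 2649/1021

2649/1021


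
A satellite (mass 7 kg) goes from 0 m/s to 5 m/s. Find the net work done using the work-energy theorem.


Given: m = 7 kg, v0 = 0 m/s, v = 5 m/s
Using W = (1/2)*m*(v^2 - v0^2)
v^2 = 5^2 = 25
v0^2 = 0^2 = 0
v^2 - v0^2 = 25 - 0 = 25
W = (1/2)*7*25 = 175/2 J

175/2 J


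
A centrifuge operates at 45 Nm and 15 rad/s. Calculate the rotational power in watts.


Given: tau = 45 Nm, omega = 15 rad/s
Using P = tau * omega
P = 45 * 15
P = 675 W

675 W


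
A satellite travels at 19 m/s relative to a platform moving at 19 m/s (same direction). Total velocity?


Given: object velocity = 19 m/s, platform velocity = 19 m/s (same direction)
Using classical velocity addition: v_total = v_object + v_platform
v_total = 19 + 19
v_total = 38 m/s

38 m/s


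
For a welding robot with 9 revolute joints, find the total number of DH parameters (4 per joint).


Given: 9 joints, 4 DH parameters per joint (d, theta, a, alpha)
Total DH parameters = number_of_joints * 4
Total = 9 * 4
Total = 36

36


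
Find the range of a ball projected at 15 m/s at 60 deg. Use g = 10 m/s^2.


Given: v0 = 15 m/s, theta = 60 deg, g = 10 m/s^2
sin(2*60) = sin(120) = sqrt(3)/2
Using R = v0^2 * sin(2*theta) / g
R = 15^2 * (sqrt(3)/2) / 10
R = 225 * sqrt(3) / 20
R = 45/4*sqrt(3) m

45/4*sqrt(3) m


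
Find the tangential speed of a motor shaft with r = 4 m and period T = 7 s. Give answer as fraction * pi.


Given: radius r = 4 m, period T = 7 s
Using v = 2*pi*r / T
v = 2*pi*4 / 7
v = 8*pi / 7
v = 8/7*pi m/s

8/7*pi m/s


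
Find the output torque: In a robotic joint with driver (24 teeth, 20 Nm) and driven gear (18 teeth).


Given: N1 = 24, N2 = 18, T1 = 20 Nm
Using T2/T1 = N2/N1
T2 = T1 * N2 / N1
T2 = 20 * 18 / 24
T2 = 360 / 24
T2 = 15 Nm

15 Nm


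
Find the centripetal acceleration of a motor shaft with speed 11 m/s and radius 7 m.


Given: v = 11 m/s, r = 7 m
Using a_c = v^2 / r
a_c = 11^2 / 7
a_c = 121 / 7
a_c = 121/7 m/s^2

121/7 m/s^2


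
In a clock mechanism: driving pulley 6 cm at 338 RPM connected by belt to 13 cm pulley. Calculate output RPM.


Given: D1 = 6 cm, w1 = 338 RPM, D2 = 13 cm
Using D1*w1 = D2*w2
w2 = D1*w1 / D2
w2 = 6*338 / 13
w2 = 2028 / 13
w2 = 156 RPM

156 RPM


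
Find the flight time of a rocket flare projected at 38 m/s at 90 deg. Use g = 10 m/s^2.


Given: v0 = 38 m/s, theta = 90 deg, g = 10 m/s^2
sin(90) = 1
Using T = 2*v0*sin(theta) / g
T = 2*38*1 / 10
T = 76 / 10
T = 38/5 s

38/5 s


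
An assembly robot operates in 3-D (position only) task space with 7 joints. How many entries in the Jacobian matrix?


Given: task space dimension = 3, joints = 7
Jacobian is a 3 x 7 matrix
Total entries = rows * columns
Total = 3 * 7
Total = 21

21


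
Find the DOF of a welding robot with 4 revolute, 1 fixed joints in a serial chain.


Given: serial robot with 4 revolute, 1 fixed joints
DOF contribution per joint type: revolute=1, prismatic=1, spherical=3, fixed=0
DOF = 4*1 + 1*0
DOF = 4

4


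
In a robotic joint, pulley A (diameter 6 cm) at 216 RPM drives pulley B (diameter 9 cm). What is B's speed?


Given: D1 = 6 cm, w1 = 216 RPM, D2 = 9 cm
Using D1*w1 = D2*w2
w2 = D1*w1 / D2
w2 = 6*216 / 9
w2 = 1296 / 9
w2 = 144 RPM

144 RPM


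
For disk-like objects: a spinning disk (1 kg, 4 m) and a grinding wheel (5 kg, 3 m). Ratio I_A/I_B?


Given: M1=1 kg, R1=4 m, M2=5 kg, R2=3 m
For a disk: I = (1/2)*M*R^2, so I_A/I_B = (M1*R1^2)/(M2*R2^2)
M1*R1^2 = 1*16 = 16
M2*R2^2 = 5*9 = 45
I_A/I_B = 16/45 = 16/45

16/45


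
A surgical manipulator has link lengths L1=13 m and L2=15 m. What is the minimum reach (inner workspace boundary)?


Given: L1 = 13 m, L2 = 15 m
For a 2-link planar arm, min reach = |L1 - L2| (second link folded back)
Min reach = |13 - 15|
Min reach = 2 m

2 m


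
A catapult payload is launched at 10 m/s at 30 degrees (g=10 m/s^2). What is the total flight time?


Given: v0 = 10 m/s, theta = 30 deg, g = 10 m/s^2
sin(30) = 1/2
Using T = 2*v0*sin(theta) / g
T = 2*10*1/2 / 10
T = 10 / 10
T = 1 s

1 s


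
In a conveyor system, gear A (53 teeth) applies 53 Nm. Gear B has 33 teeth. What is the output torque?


Given: N1 = 53, N2 = 33, T1 = 53 Nm
Using T2/T1 = N2/N1
T2 = T1 * N2 / N1
T2 = 53 * 33 / 53
T2 = 1749 / 53
T2 = 33 Nm

33 Nm


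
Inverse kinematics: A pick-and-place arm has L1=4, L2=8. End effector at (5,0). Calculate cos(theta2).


Given: L1 = 4, L2 = 8, target (x, y) = (5, 0)
Using cos(theta2) = (x^2 + y^2 - L1^2 - L2^2) / (2*L1*L2)
x^2 + y^2 = 5^2 + 0 = 25
L1^2 + L2^2 = 16 + 64 = 80
Numerator = 25 - 80 = -55
Denominator = 2*4*8 = 64
cos(theta2) = -55/64 = -55/64

-55/64


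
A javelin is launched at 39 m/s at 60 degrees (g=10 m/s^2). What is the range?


Given: v0 = 39 m/s, theta = 60 deg, g = 10 m/s^2
sin(2*60) = sin(120) = sqrt(3)/2
Using R = v0^2 * sin(2*theta) / g
R = 39^2 * (sqrt(3)/2) / 10
R = 1521 * sqrt(3) / 20
R = 1521/20*sqrt(3) m

1521/20*sqrt(3) m


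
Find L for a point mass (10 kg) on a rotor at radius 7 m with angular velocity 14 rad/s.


Given: m = 10 kg, r = 7 m, omega = 14 rad/s
For a point mass: I = m*r^2
I = 10*7^2 = 10*49 = 490
L = I*omega = 490*14
L = 6860 kg*m^2/s

6860 kg*m^2/s


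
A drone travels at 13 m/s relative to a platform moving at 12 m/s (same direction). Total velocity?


Given: object velocity = 13 m/s, platform velocity = 12 m/s (same direction)
Using classical velocity addition: v_total = v_object + v_platform
v_total = 13 + 12
v_total = 25 m/s

25 m/s


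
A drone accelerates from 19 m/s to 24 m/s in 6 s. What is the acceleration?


Given: initial velocity v0 = 19 m/s, final velocity v = 24 m/s, time t = 6 s
Using a = (v - v0) / t
a = (24 - 19) / 6
a = 5 / 6
a = 5/6 m/s^2

5/6 m/s^2


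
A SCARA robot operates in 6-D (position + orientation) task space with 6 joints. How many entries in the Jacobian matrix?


Given: task space dimension = 6, joints = 6
Jacobian is a 6 x 6 matrix
Total entries = rows * columns
Total = 6 * 6
Total = 36

36


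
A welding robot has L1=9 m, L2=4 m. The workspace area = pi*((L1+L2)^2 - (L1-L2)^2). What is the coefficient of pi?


Given: L1 = 9, L2 = 4
(L1+L2)^2 = (13)^2 = 169
(L1-L2)^2 = (5)^2 = 25
Difference = 169 - 25 = 144
This equals 4*L1*L2 = 4*9*4 = 144
Workspace area = 144*pi

144


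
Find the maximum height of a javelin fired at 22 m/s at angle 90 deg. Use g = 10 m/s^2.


Given: v0 = 22 m/s, theta = 90 deg, g = 10 m/s^2
sin^2(90) = 1
Using H = v0^2 * sin^2(theta) / (2*g)
H = 22^2 * 1 / (2*10)
H = 484 * 1 / 20
H = 484 / 20
H = 121/5 m

121/5 m


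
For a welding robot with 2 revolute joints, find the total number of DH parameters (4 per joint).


Given: 2 joints, 4 DH parameters per joint (d, theta, a, alpha)
Total DH parameters = number_of_joints * 4
Total = 2 * 4
Total = 8

8


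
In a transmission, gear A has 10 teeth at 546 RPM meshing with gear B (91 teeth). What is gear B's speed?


Given: N1 = 10 teeth, w1 = 546 RPM, N2 = 91 teeth
Using N1*w1 = N2*w2
w2 = N1*w1 / N2
w2 = 10*546 / 91
w2 = 5460 / 91
w2 = 60 RPM

60 RPM


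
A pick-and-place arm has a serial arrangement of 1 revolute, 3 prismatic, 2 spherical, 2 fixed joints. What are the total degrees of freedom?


Given: serial robot with 1 revolute, 3 prismatic, 2 spherical, 2 fixed joints
DOF contribution per joint type: revolute=1, prismatic=1, spherical=3, fixed=0
DOF = 1*1 + 3*1 + 2*3 + 2*0
DOF = 10

10


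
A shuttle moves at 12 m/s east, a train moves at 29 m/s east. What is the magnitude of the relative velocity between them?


Given: v_A = 12 m/s east, v_B = 29 m/s east
Both move in the same direction; relative speed = |v_A - v_B|
|12 - 29| = |-17|
= 17 m/s

17 m/s


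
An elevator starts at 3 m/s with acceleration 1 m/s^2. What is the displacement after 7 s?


Given: v0 = 3 m/s, a = 1 m/s^2, t = 7 s
Using s = v0*t + (1/2)*a*t^2
s = 3*7 + (1/2)*1*7^2
s = 21 + (1/2)*49
s = 21 + 49/2
s = 91/2

91/2 m


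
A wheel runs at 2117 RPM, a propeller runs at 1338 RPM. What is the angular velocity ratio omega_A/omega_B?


Given: RPM_A = 2117, RPM_B = 1338
omega = 2*pi*RPM/60, so omega_A/omega_B = RPM_A / RPM_B
omega_A/omega_B = 2117 / 1338
omega_A/omega_B = 2117/1338

2117/1338


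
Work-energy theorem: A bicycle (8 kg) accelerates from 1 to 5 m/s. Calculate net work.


Given: m = 8 kg, v0 = 1 m/s, v = 5 m/s
Using W = (1/2)*m*(v^2 - v0^2)
v^2 = 5^2 = 25
v0^2 = 1^2 = 1
v^2 - v0^2 = 25 - 1 = 24
W = (1/2)*8*24 = 96 J

96 J


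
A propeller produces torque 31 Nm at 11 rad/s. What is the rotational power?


Given: tau = 31 Nm, omega = 11 rad/s
Using P = tau * omega
P = 31 * 11
P = 341 W

341 W


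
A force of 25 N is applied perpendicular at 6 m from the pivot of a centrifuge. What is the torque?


Given: F = 25 N, r = 6 m, angle = 90 deg (perpendicular)
Using tau = F * r * sin(90)
sin(90) = 1
tau = 25 * 6 * 1
tau = 150 Nm

150 Nm


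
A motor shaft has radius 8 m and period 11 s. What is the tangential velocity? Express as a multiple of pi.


Given: radius r = 8 m, period T = 11 s
Using v = 2*pi*r / T
v = 2*pi*8 / 11
v = 16*pi / 11
v = 16/11*pi m/s

16/11*pi m/s


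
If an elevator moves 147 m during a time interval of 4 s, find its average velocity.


Given: distance d = 147 m, time t = 4 s
Using v = d / t
v = 147 / 4
v = 147/4 m/s

147/4 m/s


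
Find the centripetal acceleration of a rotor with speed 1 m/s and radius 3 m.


Given: v = 1 m/s, r = 3 m
Using a_c = v^2 / r
a_c = 1^2 / 3
a_c = 1 / 3
a_c = 1/3 m/s^2

1/3 m/s^2


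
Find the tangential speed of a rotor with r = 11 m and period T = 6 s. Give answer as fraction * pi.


Given: radius r = 11 m, period T = 6 s
Using v = 2*pi*r / T
v = 2*pi*11 / 6
v = 22*pi / 6
v = 11/3*pi m/s

11/3*pi m/s


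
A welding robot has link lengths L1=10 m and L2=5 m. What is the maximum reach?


Given: L1 = 10 m, L2 = 5 m
For a 2-link planar arm, max reach = L1 + L2 (fully extended)
Max reach = 10 + 5
Max reach = 15 m

15 m


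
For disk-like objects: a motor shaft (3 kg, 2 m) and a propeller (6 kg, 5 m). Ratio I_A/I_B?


Given: M1=3 kg, R1=2 m, M2=6 kg, R2=5 m
For a disk: I = (1/2)*M*R^2, so I_A/I_B = (M1*R1^2)/(M2*R2^2)
M1*R1^2 = 3*4 = 12
M2*R2^2 = 6*25 = 150
I_A/I_B = 12/150 = 2/25

2/25


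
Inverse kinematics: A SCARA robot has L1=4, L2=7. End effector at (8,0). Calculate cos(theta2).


Given: L1 = 4, L2 = 7, target (x, y) = (8, 0)
Using cos(theta2) = (x^2 + y^2 - L1^2 - L2^2) / (2*L1*L2)
x^2 + y^2 = 8^2 + 0 = 64
L1^2 + L2^2 = 16 + 49 = 65
Numerator = 64 - 65 = -1
Denominator = 2*4*7 = 56
cos(theta2) = -1/56 = -1/56

-1/56


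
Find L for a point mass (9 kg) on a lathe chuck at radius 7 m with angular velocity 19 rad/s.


Given: m = 9 kg, r = 7 m, omega = 19 rad/s
For a point mass: I = m*r^2
I = 9*7^2 = 9*49 = 441
L = I*omega = 441*19
L = 8379 kg*m^2/s

8379 kg*m^2/s


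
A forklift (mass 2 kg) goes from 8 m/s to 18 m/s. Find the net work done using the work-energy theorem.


Given: m = 2 kg, v0 = 8 m/s, v = 18 m/s
Using W = (1/2)*m*(v^2 - v0^2)
v^2 = 18^2 = 324
v0^2 = 8^2 = 64
v^2 - v0^2 = 324 - 64 = 260
W = (1/2)*2*260 = 260 J

260 J


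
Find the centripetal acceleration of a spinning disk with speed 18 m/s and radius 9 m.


Given: v = 18 m/s, r = 9 m
Using a_c = v^2 / r
a_c = 18^2 / 9
a_c = 324 / 9
a_c = 36 m/s^2

36 m/s^2


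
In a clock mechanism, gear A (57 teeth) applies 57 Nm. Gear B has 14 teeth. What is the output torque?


Given: N1 = 57, N2 = 14, T1 = 57 Nm
Using T2/T1 = N2/N1
T2 = T1 * N2 / N1
T2 = 57 * 14 / 57
T2 = 798 / 57
T2 = 14 Nm

14 Nm


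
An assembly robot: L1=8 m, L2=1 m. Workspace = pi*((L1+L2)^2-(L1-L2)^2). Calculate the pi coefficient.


Given: L1 = 8, L2 = 1
(L1+L2)^2 = (9)^2 = 81
(L1-L2)^2 = (7)^2 = 49
Difference = 81 - 49 = 32
This equals 4*L1*L2 = 4*8*1 = 32
Workspace area = 32*pi

32


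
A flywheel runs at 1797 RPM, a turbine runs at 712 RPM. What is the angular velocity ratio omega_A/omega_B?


Given: RPM_A = 1797, RPM_B = 712
omega = 2*pi*RPM/60, so omega_A/omega_B = RPM_A / RPM_B
omega_A/omega_B = 1797 / 712
omega_A/omega_B = 1797/712

1797/712


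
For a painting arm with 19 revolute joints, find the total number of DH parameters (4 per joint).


Given: 19 joints, 4 DH parameters per joint (d, theta, a, alpha)
Total DH parameters = number_of_joints * 4
Total = 19 * 4
Total = 76

76


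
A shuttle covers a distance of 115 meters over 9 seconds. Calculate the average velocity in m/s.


Given: distance d = 115 m, time t = 9 s
Using v = d / t
v = 115 / 9
v = 115/9 m/s

115/9 m/s


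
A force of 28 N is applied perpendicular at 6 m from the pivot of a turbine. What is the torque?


Given: F = 28 N, r = 6 m, angle = 90 deg (perpendicular)
Using tau = F * r * sin(90)
sin(90) = 1
tau = 28 * 6 * 1
tau = 168 Nm

168 Nm


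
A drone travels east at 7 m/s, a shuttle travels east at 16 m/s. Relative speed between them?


Given: v_A = 7 m/s east, v_B = 16 m/s east
Both move in the same direction; relative speed = |v_A - v_B|
|7 - 16| = |-9|
= 9 m/s

9 m/s


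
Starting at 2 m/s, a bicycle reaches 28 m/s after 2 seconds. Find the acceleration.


Given: initial velocity v0 = 2 m/s, final velocity v = 28 m/s, time t = 2 s
Using a = (v - v0) / t
a = (28 - 2) / 2
a = 26 / 2
a = 13 m/s^2

13 m/s^2


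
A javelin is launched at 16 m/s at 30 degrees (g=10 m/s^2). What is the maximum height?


Given: v0 = 16 m/s, theta = 30 deg, g = 10 m/s^2
sin^2(30) = 1/4
Using H = v0^2 * sin^2(theta) / (2*g)
H = 16^2 * 1/4 / (2*10)
H = 256 * 1/4 / 20
H = 64 / 20
H = 16/5 m

16/5 m


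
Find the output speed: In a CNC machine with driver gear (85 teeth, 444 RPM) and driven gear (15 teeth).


Given: N1 = 85 teeth, w1 = 444 RPM, N2 = 15 teeth
Using N1*w1 = N2*w2
w2 = N1*w1 / N2
w2 = 85*444 / 15
w2 = 37740 / 15
w2 = 2516 RPM

2516 RPM


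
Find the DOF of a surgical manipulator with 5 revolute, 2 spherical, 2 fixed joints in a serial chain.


Given: serial robot with 5 revolute, 2 spherical, 2 fixed joints
DOF contribution per joint type: revolute=1, prismatic=1, spherical=3, fixed=0
DOF = 5*1 + 2*3 + 2*0
DOF = 11

11


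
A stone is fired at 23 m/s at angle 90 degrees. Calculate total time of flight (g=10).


Given: v0 = 23 m/s, theta = 90 deg, g = 10 m/s^2
sin(90) = 1
Using T = 2*v0*sin(theta) / g
T = 2*23*1 / 10
T = 46 / 10
T = 23/5 s

23/5 s


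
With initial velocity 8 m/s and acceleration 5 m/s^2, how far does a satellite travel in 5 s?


Given: v0 = 8 m/s, a = 5 m/s^2, t = 5 s
Using s = v0*t + (1/2)*a*t^2
s = 8*5 + (1/2)*5*5^2
s = 40 + (1/2)*125
s = 40 + 125/2
s = 205/2

205/2 m


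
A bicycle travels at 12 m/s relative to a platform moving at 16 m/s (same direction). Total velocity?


Given: object velocity = 12 m/s, platform velocity = 16 m/s (same direction)
Using classical velocity addition: v_total = v_object + v_platform
v_total = 12 + 16
v_total = 28 m/s

28 m/s


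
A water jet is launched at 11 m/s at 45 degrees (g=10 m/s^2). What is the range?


Given: v0 = 11 m/s, theta = 45 deg, g = 10 m/s^2
sin(2*45) = sin(90) = 1
Using R = v0^2 * sin(2*theta) / g
R = 11^2 * 1 / 10
R = 121 / 10
R = 121/10 m

121/10 m


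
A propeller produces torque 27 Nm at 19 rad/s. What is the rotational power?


Given: tau = 27 Nm, omega = 19 rad/s
Using P = tau * omega
P = 27 * 19
P = 513 W

513 W


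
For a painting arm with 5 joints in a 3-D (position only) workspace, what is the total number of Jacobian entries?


Given: task space dimension = 3, joints = 5
Jacobian is a 3 x 5 matrix
Total entries = rows * columns
Total = 3 * 5
Total = 15

15


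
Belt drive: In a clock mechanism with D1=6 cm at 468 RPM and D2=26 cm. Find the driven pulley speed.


Given: D1 = 6 cm, w1 = 468 RPM, D2 = 26 cm
Using D1*w1 = D2*w2
w2 = D1*w1 / D2
w2 = 6*468 / 26
w2 = 2808 / 26
w2 = 108 RPM

108 RPM


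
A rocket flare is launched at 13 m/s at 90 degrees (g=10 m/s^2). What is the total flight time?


Given: v0 = 13 m/s, theta = 90 deg, g = 10 m/s^2
sin(90) = 1
Using T = 2*v0*sin(theta) / g
T = 2*13*1 / 10
T = 26 / 10
T = 13/5 s

13/5 s


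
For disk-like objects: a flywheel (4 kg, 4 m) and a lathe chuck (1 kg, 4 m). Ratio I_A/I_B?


Given: M1=4 kg, R1=4 m, M2=1 kg, R2=4 m
For a disk: I = (1/2)*M*R^2, so I_A/I_B = (M1*R1^2)/(M2*R2^2)
M1*R1^2 = 4*16 = 64
M2*R2^2 = 1*16 = 16
I_A/I_B = 64/16 = 4

4
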